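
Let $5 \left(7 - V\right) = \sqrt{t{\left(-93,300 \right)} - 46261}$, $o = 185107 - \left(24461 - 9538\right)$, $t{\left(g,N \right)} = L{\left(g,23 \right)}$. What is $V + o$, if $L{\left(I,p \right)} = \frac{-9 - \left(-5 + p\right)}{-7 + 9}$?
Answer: $170191 - \frac{i \sqrt{185098}}{10} \approx 1.7019 \cdot 10^{5} - 43.023 i$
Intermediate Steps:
$L{\left(I,p \right)} = -2 - \frac{p}{2}$ ($L{\left(I,p \right)} = \frac{-4 - p}{2} = \left(-4 - p\right) \frac{1}{2} = -2 - \frac{p}{2}$)
$t{\left(g,N \right)} = - \frac{27}{2}$ ($t{\left(g,N \right)} = -2 - \frac{23}{2} = - \frac{27}{2}$)
$o = 170184$ ($o = 185107 - \left(24461 - 9538\right) = 185107 - 14923 = 170184$)
$V = 7 - \frac{i \sqrt{185098}}{10}$ ($V = 7 - \frac{\sqrt{- \frac{27}{2} - 46261}}{5} = 7 - \frac{\sqrt{- \frac{92549}{2}}}{5} = 7 - \frac{\frac{1}{2} i \sqrt{185098}}{5} = 7 - \frac{i \sqrt{185098}}{10} \approx 7.0 - 43.023 i$)
$V + o = \left(7 - \frac{i \sqrt{185098}}{10}\right) + 170184 = 170191 - \frac{i \sqrt{185098}}{10}$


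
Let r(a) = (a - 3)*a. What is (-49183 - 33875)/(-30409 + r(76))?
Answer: 27686/8287 ≈ 3.3409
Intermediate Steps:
r(a) = a*(-3 + a) (r(a) = (-3 + a)*a = a*(-3 + a))
(-49183 - 33875)/(-30409 + r(76)) = (-49183 - 33875)/(-30409 + 76*(-3 + 76)) = -83058/(-30409 + 76*73) = -83058/(-30409 + 5548) = -83058/(-24861) = -83058*(-1/24861) = 27686/8287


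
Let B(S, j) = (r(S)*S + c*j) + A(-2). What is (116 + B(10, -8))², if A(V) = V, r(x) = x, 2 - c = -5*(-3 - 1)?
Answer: 128164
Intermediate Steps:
c = -18 (c = 2 - (-5)*(-3 - 1) = 2 - (-5)*(-4) = 2 - 1*20 = 2 - 20 = -18)
B(S, j) = -2 + S² - 18*j (B(S, j) = (S*S - 18*j) - 2 = (S² - 18*j) - 2 = -2 + S² - 18*j)
(116 + B(10, -8))² = (116 + (-2 + 10² - 18*(-8)))² = (116 + (-2 + 100 + 144))² = (116 + 242)² = 358² = 128164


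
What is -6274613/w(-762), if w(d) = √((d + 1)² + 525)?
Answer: -6274613*√579646/579646 ≈ -8241.5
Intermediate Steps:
w(d) = √(525 + (1 + d)²) (w(d) = √((1 + d)² + 525) = √(525 + (1 + d)²))
-6274613/w(-762) = -6274613/√(525 + (1 - 762)²) = -6274613/√(525 + (-761)²) = -6274613/√(525 + 579121) = -6274613*√579646/579646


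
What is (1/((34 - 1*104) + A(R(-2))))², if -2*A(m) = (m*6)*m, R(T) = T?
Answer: 1/6724 ≈ 0.00014872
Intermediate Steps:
A(m) = -3*m² (A(m) = -m*6*m/2 = -6*m*m/2 = -3*m²)
(1/((34 - 1*104) + A(R(-2))))² = (1/((34 - 1*104) - 3*(-2)²))² = (1/((34 - 104) - 3*4))² = (1/(-70 - 12))² = (1/(-82))² = (-1/82)² = 1/6724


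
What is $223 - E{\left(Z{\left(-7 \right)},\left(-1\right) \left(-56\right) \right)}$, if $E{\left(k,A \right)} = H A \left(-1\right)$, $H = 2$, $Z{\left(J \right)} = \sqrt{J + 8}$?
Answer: $335$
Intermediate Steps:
$Z{\left(J \right)} = \sqrt{8 + J}$
$E{\left(k,A \right)} = - 2 A$ ($E{\left(k,A \right)} = 2 A \left(-1\right) = - 2 A$)
$223 - E{\left(Z{\left(-7 \right)},\left(-1\right) \left(-56\right) \right)} = 223 - - 2 \left(\left(-1\right) \left(-56\right)\right) = 223 - \left(-2\right) 56 = 223 - -112 = 223 + 112 = 335$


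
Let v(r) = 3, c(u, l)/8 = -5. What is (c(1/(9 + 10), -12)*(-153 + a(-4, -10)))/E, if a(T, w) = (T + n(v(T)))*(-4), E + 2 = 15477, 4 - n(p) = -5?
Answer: 1384/3095 ≈ 0.44717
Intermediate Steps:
c(u, l) = -40 (c(u, l) = 8*(-5) = -40)
n(p) = 9 (n(p) = 4 - 1*(-5) = 4 + 5 = 9)
E = 15475 (E = -2 + 15477 = 15475)
a(T, w) = -36 - 4*T (a(T, w) = (T + 9)*(-4) = (9 + T)*(-4) = -36 - 4*T)
(c(1/(9 + 10), -12)*(-153 + a(-4, -10)))/E = -40*(-153 + (-36 - 4*(-4)))/15475 = -40*(-153 + (-36 + 16))*(1/15475) = -40*(-153 - 20)*(1/15475) = -40*(-173)*(1/15475) = 6920*(1/15475) = 1384/3095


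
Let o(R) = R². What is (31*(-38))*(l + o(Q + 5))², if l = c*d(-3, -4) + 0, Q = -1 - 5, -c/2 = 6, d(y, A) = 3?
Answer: -1443050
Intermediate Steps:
c = -12 (c = -2*6 = -12)
Q = -6
l = -36 (l = -12*3 + 0 = -36 + 0 = -36)
(31*(-38))*(l + o(Q + 5))² = (31*(-38))*(-36 + (-6 + 5)²)² = -1178*(-36 + (-1)²)² = -1178*(-36 + 1)² = -1178*(-35)² = -1178*1225 = -1443050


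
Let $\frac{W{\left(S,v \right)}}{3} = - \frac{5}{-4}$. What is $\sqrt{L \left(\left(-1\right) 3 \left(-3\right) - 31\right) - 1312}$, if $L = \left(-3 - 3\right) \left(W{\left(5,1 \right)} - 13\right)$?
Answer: $i \sqrt{2533} \approx 50.329 i$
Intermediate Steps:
$W{\left(S,v \right)} = \frac{15}{4}$ ($W{\left(S,v \right)} = 3 \left(- \frac{5}{-4}\right) = 3 \left(\left(-5\right) \left(- \frac{1}{4}\right)\right) = 3 \cdot \frac{5}{4} = \frac{15}{4}$)
$L = \frac{111}{2}$ ($L = \left(-3 - 3\right) \left(\frac{15}{4} - 13\right) = \left(-6\right) \left(- \frac{37}{4}\right) = \frac{111}{2} \approx 55.5$)
$\sqrt{L \left(\left(-1\right) 3 \left(-3\right) - 31\right) - 1312} = \sqrt{\frac{111 \left(\left(-1\right) 3 \left(-3\right) - 31\right)}{2} - 1312} = \sqrt{\frac{111 \left(\left(-3\right) \left(-3\right) - 31\right)}{2} - 1312} = \sqrt{\frac{111 \left(9 - 31\right)}{2} - 1312} = \sqrt{\frac{111}{2} \left(-22\right) - 1312} = \sqrt{-1221 - 1312} = \sqrt{-2533} = i \sqrt{2533}$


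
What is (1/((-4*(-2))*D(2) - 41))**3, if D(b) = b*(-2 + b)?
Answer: -1/68921 ≈ -1.4509e-5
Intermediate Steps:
(1/((-4*(-2))*D(2) - 41))**3 = (1/((-4*(-2))*(2*(-2 + 2)) - 41))**3 = (1/(8*(2*0) - 41))**3 = (1/(8*0 - 41))**3 = (1/(0 - 41))**3 = (1/(-41))**3 = (-1/41)**3 = -1/68921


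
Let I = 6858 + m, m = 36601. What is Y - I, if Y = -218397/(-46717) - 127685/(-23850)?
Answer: -9682172705591/222840090 ≈ -43449.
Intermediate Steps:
I = 43459 (I = 6858 + 36601 = 43459)
Y = 2234765719/222840090 (Y = -218397*(-1/46717) - 127685*(-1/23850) = 218397/46717 + 25537/4770 = 2234765719/222840090 ≈ 10.029)
Y - I = 2234765719/222840090 - 1*43459 = 2234765719/222840090 - 43459 = -9682172705591/222840090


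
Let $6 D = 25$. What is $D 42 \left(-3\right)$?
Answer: $-525$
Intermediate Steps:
$D = \frac{25}{6}$ ($D = \frac{1}{6} \cdot 25 = \frac{25}{6} \approx 4.1667$)
$D 42 \left(-3\right) = \frac{25}{6} \cdot 42 \left(-3\right) = 175 \left(-3\right) = -525$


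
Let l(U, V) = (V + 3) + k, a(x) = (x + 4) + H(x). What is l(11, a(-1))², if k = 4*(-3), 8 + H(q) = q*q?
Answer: 169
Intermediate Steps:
H(q) = -8 + q² (H(q) = -8 + q*q = -8 + q²)
k = -12
a(x) = -4 + x + x² (a(x) = (x + 4) + (-8 + x²) = (4 + x) + (-8 + x²) = -4 + x + x²)
l(U, V) = -9 + V (l(U, V) = (V + 3) - 12 = (3 + V) - 12 = -9 + V)
l(11, a(-1))² = (-9 + (-4 - 1 + (-1)²))² = (-9 + (-4 - 1 + 1))² = (-9 - 4)² = (-13)² = 169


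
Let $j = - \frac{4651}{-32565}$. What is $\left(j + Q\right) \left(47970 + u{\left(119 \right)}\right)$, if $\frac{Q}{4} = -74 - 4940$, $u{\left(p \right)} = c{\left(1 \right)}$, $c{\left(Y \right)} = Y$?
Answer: $- \frac{31330771021319}{32565} \approx -9.621 \cdot 10^{8}$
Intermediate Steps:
$u{\left(p \right)} = 1$
$j = \frac{4651}{32565}$ ($j = \left(-4651\right) \left(- \frac{1}{32565}\right) = \frac{4651}{32565} \approx 0.14282$)
$Q = -20056$ ($Q = 4 \left(-74 - 4940\right) = 4 \left(-5014\right) = -20056$)
$\left(j + Q\right) \left(47970 + u{\left(119 \right)}\right) = \left(\frac{4651}{32565} - 20056\right) \left(47970 + 1\right) = \left(- \frac{653118989}{32565}\right) 47971 = - \frac{31330771021319}{32565}$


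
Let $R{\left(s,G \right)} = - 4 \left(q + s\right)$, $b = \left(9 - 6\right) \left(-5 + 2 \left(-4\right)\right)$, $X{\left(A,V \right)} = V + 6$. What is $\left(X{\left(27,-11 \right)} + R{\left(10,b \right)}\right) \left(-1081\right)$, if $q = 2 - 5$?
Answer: $35673$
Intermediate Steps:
$X{\left(A,V \right)} = 6 + V$
$b = -39$ ($b = 3 \left(-5 - 8\right) = 3 \left(-13\right) = -39$)
$q = -3$
$R{\left(s,G \right)} = 12 - 4 s$ ($R{\left(s,G \right)} = - 4 \left(-3 + s\right) = 12 - 4 s$)
$\left(X{\left(27,-11 \right)} + R{\left(10,b \right)}\right) \left(-1081\right) = \left(\left(6 - 11\right) + \left(12 - 40\right)\right) \left(-1081\right) = \left(-5 + \left(12 - 40\right)\right) \left(-1081\right) = \left(-5 - 28\right) \left(-1081\right) = \left(-33\right) \left(-1081\right) = 35673$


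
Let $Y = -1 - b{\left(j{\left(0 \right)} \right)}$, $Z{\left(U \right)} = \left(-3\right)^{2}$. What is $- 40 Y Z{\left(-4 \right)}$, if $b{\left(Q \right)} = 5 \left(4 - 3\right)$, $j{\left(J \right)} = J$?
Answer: $2160$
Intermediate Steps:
$b{\left(Q \right)} = 5$ ($b{\left(Q \right)} = 5 \cdot 1 = 5$)
$Z{\left(U \right)} = 9$
$Y = -6$ ($Y = -1 - 5 = -6$)
$- 40 Y Z{\left(-4 \right)} = \left(-40\right) \left(-6\right) 9 = 240 \cdot 9 = 2160$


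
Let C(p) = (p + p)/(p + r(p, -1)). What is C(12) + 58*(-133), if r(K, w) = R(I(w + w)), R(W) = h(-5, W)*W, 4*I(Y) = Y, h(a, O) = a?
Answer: -223658/29 ≈ -7712.3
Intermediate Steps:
I(Y) = Y/4
R(W) = -5*W
r(K, w) = -5*w/2 (r(K, w) = -5*(w + w)/4 = -5*2*w/4 = -5*w/2)
C(p) = 2*p/(5/2 + p) (C(p) = (p + p)/(p - 5/2*(-1)) = (2*p)/(p + 5/2) = (2*p)/(5/2 + p) = 2*p/(5/2 + p))
C(12) + 58*(-133) = 4*12/(5 + 2*12) + 58*(-133) = 4*12/(5 + 24) - 7714 = 4*12/29 - 7714 = 4*12*(1/29) - 7714 = 48/29 - 7714 = -223658/29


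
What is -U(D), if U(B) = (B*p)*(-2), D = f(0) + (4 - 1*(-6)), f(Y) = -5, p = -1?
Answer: -10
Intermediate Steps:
D = 5 (D = -5 + (4 - 1*(-6)) = -5 + (4 + 6) = -5 + 10 = 5)
U(B) = 2*B (U(B) = (B*(-1))*(-2) = -B*(-2) = 2*B)
-U(D) = -2*5 = -1*10 = -10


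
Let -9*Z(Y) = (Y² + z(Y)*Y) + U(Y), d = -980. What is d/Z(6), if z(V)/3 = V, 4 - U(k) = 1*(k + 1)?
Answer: 2940/47 ≈ 62.553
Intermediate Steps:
U(k) = 3 - k (U(k) = 4 - (k + 1) = 4 - (1 + k) = 4 + (-1 - k) = 3 - k)
z(V) = 3*V
Z(Y) = -⅓ - 4*Y²/9 + Y/9 (Z(Y) = -((Y² + (3*Y)*Y) + (3 - Y))/9 = -((Y² + 3*Y²) + (3 - Y))/9 = -(4*Y² + (3 - Y))/9 = -(3 - Y + 4*Y²)/9 = -⅓ - 4*Y²/9 + Y/9)
d/Z(6) = -980/(-⅓ - 4/9*6² + (⅑)*6) = -980/(-⅓ - 4/9*36 + ⅔) = -980/(-⅓ - 16 + ⅔) = -980/(-47/3) = -980*(-3/47) = 2940/47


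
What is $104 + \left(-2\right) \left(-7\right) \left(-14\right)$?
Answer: $-92$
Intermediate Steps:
$104 + \left(-2\right) \left(-7\right) \left(-14\right) = 104 + 14 \left(-14\right) = 104 - 196 = -92$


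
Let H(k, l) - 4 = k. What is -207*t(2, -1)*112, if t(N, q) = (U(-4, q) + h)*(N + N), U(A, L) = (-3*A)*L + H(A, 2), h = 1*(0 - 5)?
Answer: 1576512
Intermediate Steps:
H(k, l) = 4 + k
h = -5 (h = 1*(-5) = -5)
U(A, L) = 4 + A - 3*A*L (U(A, L) = (-3*A)*L + (4 + A) = -3*A*L + (4 + A) = 4 + A - 3*A*L)
t(N, q) = 2*N*(-5 + 12*q) (t(N, q) = ((4 - 4 - 3*(-4)*q) - 5)*(N + N) = ((4 - 4 + 12*q) - 5)*(2*N) = (12*q - 5)*(2*N) = (-5 + 12*q)*(2*N) = 2*N*(-5 + 12*q))
-207*t(2, -1)*112 = -414*2*(-5 + 12*(-1))*112 = -414*2*(-5 - 12)*112 = -414*2*(-17)*112 = -207*(-68)*112 = 14076*112 = 1576512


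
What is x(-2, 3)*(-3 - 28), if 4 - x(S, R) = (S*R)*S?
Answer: 248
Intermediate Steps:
x(S, R) = 4 - R*S**2 (x(S, R) = 4 - S*R*S = 4 - R*S*S = 4 - R*S**2)
x(-2, 3)*(-3 - 28) = (4 - 1*3*(-2)**2)*(-3 - 28) = (4 - 1*3*4)*(-31) = (4 - 12)*(-31) = -8*(-31) = 248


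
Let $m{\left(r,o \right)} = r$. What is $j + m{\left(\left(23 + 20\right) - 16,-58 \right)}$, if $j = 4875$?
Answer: $4902$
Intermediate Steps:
$j + m{\left(\left(23 + 20\right) - 16,-58 \right)} = 4875 + \left(\left(23 + 20\right) - 16\right) = 4875 + \left(43 - 16\right) = 4875 + 27 = 4902$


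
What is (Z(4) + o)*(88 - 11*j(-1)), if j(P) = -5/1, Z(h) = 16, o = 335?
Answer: 50193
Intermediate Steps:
j(P) = -5 (j(P) = -5*1 = -5)
(Z(4) + o)*(88 - 11*j(-1)) = (16 + 335)*(88 - 11*(-5)) = 351*(88 + 55) = 351*143 = 50193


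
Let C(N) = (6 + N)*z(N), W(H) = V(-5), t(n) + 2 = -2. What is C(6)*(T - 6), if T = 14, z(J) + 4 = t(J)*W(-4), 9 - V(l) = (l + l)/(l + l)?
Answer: -3456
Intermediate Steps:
t(n) = -4 (t(n) = -2 - 2 = -4)
V(l) = 8 (V(l) = 9 - (l + l)/(l + l) = 9 - 2*l/(2*l) = 9 - 2*l*1/(2*l) = 9 - 1*1 = 9 - 1 = 8)
W(H) = 8
z(J) = -36 (z(J) = -4 - 4*8 = -4 - 32 = -36)
C(N) = -216 - 36*N (C(N) = (6 + N)*(-36) = -216 - 36*N)
C(6)*(T - 6) = (-216 - 36*6)*(14 - 6) = (-216 - 216)*8 = -432*8 = -3456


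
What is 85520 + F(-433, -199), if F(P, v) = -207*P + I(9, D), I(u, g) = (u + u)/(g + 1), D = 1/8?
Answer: 175167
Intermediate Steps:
D = 1/8 ≈ 0.12500
I(u, g) = 2*u/(1 + g) (I(u, g) = (2*u)/(1 + g) = 2*u/(1 + g))
F(P, v) = 16 - 207*P (F(P, v) = -207*P + 2*9/(1 + 1/8) = -207*P + 2*9/(9/8) = -207*P + 2*9*(8/9) = -207*P + 16 = 16 - 207*P)
85520 + F(-433, -199) = 85520 + (16 - 207*(-433)) = 85520 + (16 + 89631) = 85520 + 89647 = 175167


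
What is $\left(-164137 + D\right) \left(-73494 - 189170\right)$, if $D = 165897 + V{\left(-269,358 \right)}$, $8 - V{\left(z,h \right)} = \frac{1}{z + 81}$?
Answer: $- \frac{21826393410}{47} \approx -4.6439 \cdot 10^{8}$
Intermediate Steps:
$V{\left(z,h \right)} = 8 - \frac{1}{81 + z}$ ($V{\left(z,h \right)} = 8 - \frac{1}{z + 81} = 8 - \frac{1}{81 + z}$)
$D = \frac{31190141}{188}$ ($D = 165897 + \frac{647 + 8 \left(-269\right)}{81 - 269} = 165897 + \frac{647 - 2152}{-188} = 165897 - - \frac{1505}{188} = 165897 + \frac{1505}{188} = \frac{31190141}{188} \approx 1.6591 \cdot 10^{5}$)
$\left(-164137 + D\right) \left(-73494 - 189170\right) = \left(-164137 + \frac{31190141}{188}\right) \left(-73494 - 189170\right) = \frac{332385}{188} \left(-262664\right) = - \frac{21826393410}{47}$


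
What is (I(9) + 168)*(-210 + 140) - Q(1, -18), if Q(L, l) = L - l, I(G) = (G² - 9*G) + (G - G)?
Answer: -11779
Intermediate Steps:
I(G) = G² - 9*G (I(G) = (G² - 9*G) + 0 = G² - 9*G)
(I(9) + 168)*(-210 + 140) - Q(1, -18) = (9*(-9 + 9) + 168)*(-210 + 140) - (1 - 1*(-18)) = (9*0 + 168)*(-70) - (1 + 18) = (0 + 168)*(-70) - 1*19 = 168*(-70) - 19 = -11760 - 19 = -11779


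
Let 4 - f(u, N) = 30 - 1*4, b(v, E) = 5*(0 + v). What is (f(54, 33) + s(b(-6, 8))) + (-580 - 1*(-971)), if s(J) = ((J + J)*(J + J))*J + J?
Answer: -107661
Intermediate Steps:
b(v, E) = 5*v
f(u, N) = -22 (f(u, N) = 4 - (30 - 1*4) = 4 - (30 - 4) = 4 - 1*26 = 4 - 26 = -22)
s(J) = J + 4*J**3 (s(J) = ((2*J)*(2*J))*J + J = (4*J**2)*J + J = 4*J**3 + J = J + 4*J**3)
(f(54, 33) + s(b(-6, 8))) + (-580 - 1*(-971)) = (-22 + (5*(-6) + 4*(5*(-6))**3)) + (-580 - 1*(-971)) = (-22 + (-30 + 4*(-30)**3)) + (-580 + 971) = (-22 + (-30 + 4*(-27000))) + 391 = (-22 + (-30 - 108000)) + 391 = (-22 - 108030) + 391 = -108052 + 391 = -107661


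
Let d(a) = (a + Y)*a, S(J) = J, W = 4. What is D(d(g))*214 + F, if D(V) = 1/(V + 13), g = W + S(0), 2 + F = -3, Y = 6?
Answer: -51/53 ≈ -0.96226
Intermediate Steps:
F = -5 (F = -2 - 3 = -5)
g = 4 (g = 4 + 0 = 4)
d(a) = a*(6 + a) (d(a) = (a + 6)*a = (6 + a)*a = a*(6 + a))
D(V) = 1/(13 + V)
D(d(g))*214 + F = 214/(13 + 4*(6 + 4)) - 5 = 214/(13 + 4*10) - 5 = 214/(13 + 40) - 5 = 214/53 - 5 = -51/53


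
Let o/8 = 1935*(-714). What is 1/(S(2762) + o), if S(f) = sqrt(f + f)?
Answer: -2763180/30540654848219 - sqrt(1381)/61081309696438 ≈ -9.0476e-8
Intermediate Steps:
S(f) = sqrt(2)*sqrt(f) (S(f) = sqrt(2*f) = sqrt(2)*sqrt(f))
o = -11052720 (o = 8*(1935*(-714)) = 8*(-1381590) = -11052720)
1/(S(2762) + o) = 1/(sqrt(2)*sqrt(2762) - 11052720) = 1/(2*sqrt(1381) - 11052720) = 1/(-11052720 + 2*sqrt(1381))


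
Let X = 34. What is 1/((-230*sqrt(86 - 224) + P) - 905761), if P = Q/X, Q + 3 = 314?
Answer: -1047049142/948375139518169 + 265880*I*sqrt(138)/948375139518169 ≈ -1.104e-6 + 3.2934e-9*I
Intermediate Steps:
Q = 311 (Q = -3 + 314 = 311)
P = 311/34 ≈ 9.1471
1/((-230*sqrt(86 - 224) + P) - 905761) = 1/((-230*sqrt(86 - 224) + 311/34) - 905761) = 1/((-230*I*sqrt(138) + 311/34) - 905761) = 1/((311/34 - 230*I*sqrt(138)) - 905761) = 1/(-30795563/34 - 230*I*sqrt(138))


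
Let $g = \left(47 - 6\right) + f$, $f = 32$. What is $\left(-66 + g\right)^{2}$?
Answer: $49$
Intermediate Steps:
$g = 73$ ($g = \left(47 - 6\right) + 32 = 41 + 32 = 73$)
$\left(-66 + g\right)^{2} = \left(-66 + 73\right)^{2} = 7^{2} = 49$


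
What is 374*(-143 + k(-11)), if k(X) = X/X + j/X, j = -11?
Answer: -52734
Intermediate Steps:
k(X) = 1 - 11/X (k(X) = X/X - 11/X = 1 - 11/X)
374*(-143 + k(-11)) = 374*(-143 + (-11 - 11)/(-11)) = 374*(-143 - 1/11*(-22)) = 374*(-143 + 2) = 374*(-141) = -52734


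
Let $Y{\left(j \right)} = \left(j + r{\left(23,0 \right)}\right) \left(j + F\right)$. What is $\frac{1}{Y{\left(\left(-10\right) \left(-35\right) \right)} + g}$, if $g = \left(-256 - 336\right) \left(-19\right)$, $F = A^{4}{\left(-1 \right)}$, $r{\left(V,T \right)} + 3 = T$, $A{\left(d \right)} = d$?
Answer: $\frac{1}{133045} \approx 7.5163 \cdot 10^{-6}$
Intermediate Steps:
$r{\left(V,T \right)} = -3 + T$
$F = 1$ ($F = \left(-1\right)^{4} = 1$)
$Y{\left(j \right)} = \left(1 + j\right) \left(-3 + j\right)$ ($Y{\left(j \right)} = \left(j + \left(-3 + 0\right)\right) \left(j + 1\right) = \left(j - 3\right) \left(1 + j\right) = \left(-3 + j\right) \left(1 + j\right) = \left(1 + j\right) \left(-3 + j\right)$)
$g = 11248$ ($g = \left(-592\right) \left(-19\right) = 11248$)
$\frac{1}{Y{\left(\left(-10\right) \left(-35\right) \right)} + g} = \frac{1}{\left(-3 + \left(\left(-10\right) \left(-35\right)\right)^{2} - 2 \left(\left(-10\right) \left(-35\right)\right)\right) + 11248} = \frac{1}{\left(-3 + 350^{2} - 700\right) + 11248} = \frac{1}{\left(-3 + 122500 - 700\right) + 11248} = \frac{1}{121797 + 11248} = \frac{1}{133045}$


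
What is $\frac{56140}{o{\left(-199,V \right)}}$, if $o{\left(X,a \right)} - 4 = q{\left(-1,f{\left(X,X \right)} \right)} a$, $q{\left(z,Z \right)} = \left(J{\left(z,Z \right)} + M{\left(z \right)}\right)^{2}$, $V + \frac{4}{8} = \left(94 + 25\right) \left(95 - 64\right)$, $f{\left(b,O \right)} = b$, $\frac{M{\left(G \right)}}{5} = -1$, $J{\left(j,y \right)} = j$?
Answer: $\frac{802}{1897} \approx 0.42277$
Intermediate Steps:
$M{\left(G \right)} = -5$ ($M{\left(G \right)} = 5 \left(-1\right) = -5$)
$V = \frac{7377}{2}$ ($V = - \frac{1}{2} + \left(94 + 25\right) \left(95 - 64\right) = - \frac{1}{2} + 119 \cdot 31 = - \frac{1}{2} + 3689 = \frac{7377}{2} \approx 3688.5$)
$q{\left(z,Z \right)} = \left(-5 + z\right)^{2}$ ($q{\left(z,Z \right)} = \left(z - 5\right)^{2} = \left(-5 + z\right)^{2}$)
$o{\left(X,a \right)} = 4 + 36 a$ ($o{\left(X,a \right)} = 4 + \left(-5 - 1\right)^{2} a = 4 + \left(-6\right)^{2} a = 4 + 36 a$)
$\frac{56140}{o{\left(-199,V \right)}} = \frac{56140}{4 + 36 \cdot \frac{7377}{2}} = \frac{56140}{4 + 132786} = \frac{56140}{132790} = 56140 \cdot \frac{1}{132790} = \frac{802}{1897}$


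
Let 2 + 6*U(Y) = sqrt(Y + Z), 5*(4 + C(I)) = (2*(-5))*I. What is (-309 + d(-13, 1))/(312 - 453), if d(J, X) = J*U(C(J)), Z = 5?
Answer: 914/423 + 13*sqrt(3)/282 ≈ 2.2406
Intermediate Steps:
C(I) = -4 - 2*I (C(I) = -4 + ((2*(-5))*I)/5 = -4 + (-10*I)/5 = -4 - 2*I)
U(Y) = -1/3 + sqrt(5 + Y)/6 (U(Y) = -1/3 + sqrt(Y + 5)/6 = -1/3 + sqrt(5 + Y)/6)
d(J, X) = J*(-1/3 + sqrt(1 - 2*J)/6) (d(J, X) = J*(-1/3 + sqrt(5 + (-4 - 2*J))/6) = J*(-1/3 + sqrt(1 - 2*J)/6))
(-309 + d(-13, 1))/(312 - 453) = (-309 + (1/6)*(-13)*(-2 + sqrt(1 - 2*(-13))))/(312 - 453) = (-309 + (1/6)*(-13)*(-2 + sqrt(1 + 26)))/(-141) = (-309 + (1/6)*(-13)*(-2 + sqrt(27)))*(-1/141) = (-309 + (1/6)*(-13)*(-2 + 3*sqrt(3)))*(-1/141) = (-309 + (13/3 - 13*sqrt(3)/2))*(-1/141) = (-914/3 - 13*sqrt(3)/2)*(-1/141) = 914/423 + 13*sqrt(3)/282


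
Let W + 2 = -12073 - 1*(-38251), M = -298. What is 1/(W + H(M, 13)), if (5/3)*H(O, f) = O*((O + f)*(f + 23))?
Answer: 1/1860664 ≈ 5.3744e-7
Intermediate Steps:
W = 26176 (W = -2 + (-12073 - 1*(-38251)) = -2 + (-12073 + 38251) = -2 + 26178 = 26176)
H(O, f) = 3*O*(23 + f)*(O + f)/5 (H(O, f) = 3*(O*((O + f)*(f + 23)))/5 = 3*(O*((O + f)*(23 + f)))/5 = 3*(O*((23 + f)*(O + f)))/5 = 3*(O*(23 + f)*(O + f))/5 = 3*O*(23 + f)*(O + f)/5)
1/(W + H(M, 13)) = 1/(26176 + (⅗)*(-298)*(13² + 23*(-298) + 23*13 - 298*13)) = 1/(26176 + (⅗)*(-298)*(169 - 6854 + 299 - 3874)) = 1/(26176 + (⅗)*(-298)*(-10260)) = 1/(26176 + 1834488) = 1/1860664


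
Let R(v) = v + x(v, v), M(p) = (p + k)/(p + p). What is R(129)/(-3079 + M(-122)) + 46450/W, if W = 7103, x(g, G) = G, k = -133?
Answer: 34437777394/5334502163 ≈ 6.4557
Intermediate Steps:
M(p) = (-133 + p)/(2*p) (M(p) = (p - 133)/(p + p) = (-133 + p)/((2*p)) = (-133 + p)*(1/(2*p)) = (-133 + p)/(2*p))
R(v) = 2*v (R(v) = v + v = 2*v)
R(129)/(-3079 + M(-122)) + 46450/W = (2*129)/(-3079 + (½)*(-133 - 122)/(-122)) + 46450/7103 = 258/(-3079 + (½)*(-1/122)*(-255)) + 46450*(1/7103) = 258/(-3079 + 255/244) + 46450/7103 = 258/(-751021/244) + 46450/7103 = 258*(-244/751021) + 46450/7103 = -62952/751021 + 46450/7103 = 34437777394/5334502163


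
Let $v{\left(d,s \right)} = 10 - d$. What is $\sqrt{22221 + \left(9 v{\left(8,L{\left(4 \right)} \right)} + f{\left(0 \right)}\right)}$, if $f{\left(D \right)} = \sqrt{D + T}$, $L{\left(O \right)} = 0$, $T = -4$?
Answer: $\sqrt{22239 + 2 i} \approx 149.13 + 0.0067 i$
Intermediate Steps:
$f{\left(D \right)} = \sqrt{-4 + D}$ ($f{\left(D \right)} = \sqrt{D - 4} = \sqrt{-4 + D}$)
$\sqrt{22221 + \left(9 v{\left(8,L{\left(4 \right)} \right)} + f{\left(0 \right)}\right)} = \sqrt{22221 + \left(9 \left(10 - 8\right) + \sqrt{-4 + 0}\right)} = \sqrt{22221 + \left(9 \left(10 - 8\right) + \sqrt{-4}\right)} = \sqrt{22221 + \left(9 \cdot 2 + 2 i\right)} = \sqrt{22221 + \left(18 + 2 i\right)} = \sqrt{22239 + 2 i}$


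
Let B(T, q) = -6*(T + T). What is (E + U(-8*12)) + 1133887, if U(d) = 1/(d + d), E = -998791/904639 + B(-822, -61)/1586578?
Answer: 156234636517252592521/137786912192832 ≈ 1.1339e+6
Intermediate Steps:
B(T, q) = -12*T
E = -787868234051/717640167671 (E = -998791/904639 - 12*(-822)/1586578 = -998791*1/904639 + 9864*(1/1586578) = -998791/904639 + 4932/793289 = -787868234051/717640167671 ≈ -1.0979)
U(d) = 1/(2*d)
(E + U(-8*12)) + 1133887 = (-787868234051/717640167671 + 1/(2*((-8*12)))) + 1133887 = (-787868234051/717640167671 + (½)/(-96)) + 1133887 = (-787868234051/717640167671 + (½)*(-1/96)) + 1133887 = (-787868234051/717640167671 - 1/192) + 1133887 = -151988341105463/137786912192832 + 1133887 = 156234636517252592521/137786912192832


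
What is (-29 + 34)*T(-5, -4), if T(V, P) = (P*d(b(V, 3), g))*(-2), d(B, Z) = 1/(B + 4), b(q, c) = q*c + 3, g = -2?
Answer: -5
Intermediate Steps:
b(q, c) = 3 + c*q (b(q, c) = c*q + 3 = 3 + c*q)
d(B, Z) = 1/(4 + B)
T(V, P) = -2*P/(7 + 3*V) (T(V, P) = (P/(4 + (3 + 3*V)))*(-2) = (P/(7 + 3*V))*(-2) = -2*P/(7 + 3*V))
(-29 + 34)*T(-5, -4) = (-29 + 34)*(-2*(-4)/(7 + 3*(-5))) = 5*(-2*(-4)/(7 - 15)) = 5*(-2*(-4)/(-8)) = 5*(-2*(-4)*(-1/8)) = 5*(-1) = -5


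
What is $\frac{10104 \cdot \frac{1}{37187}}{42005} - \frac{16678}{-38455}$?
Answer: $\frac{1042083623410}{2402729828017} \approx 0.43371$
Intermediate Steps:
$\frac{10104 \cdot \frac{1}{37187}}{42005} - \frac{16678}{-38455} = 10104 \cdot \frac{1}{37187} \cdot \frac{1}{42005} - - \frac{16678}{38455} = \frac{10104}{37187} \cdot \frac{1}{42005} + \frac{16678}{38455} = \frac{10104}{1562039935} + \frac{16678}{38455} = \frac{1042083623410}{2402729828017}$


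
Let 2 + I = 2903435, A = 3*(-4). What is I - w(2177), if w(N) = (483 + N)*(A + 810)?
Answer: 780753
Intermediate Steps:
A = -12
w(N) = 385434 + 798*N (w(N) = (483 + N)*(-12 + 810) = (483 + N)*798 = 385434 + 798*N)
I = 2903433 (I = -2 + 2903435 = 2903433)
I - w(2177) = 2903433 - (385434 + 798*2177) = 2903433 - (385434 + 1737246) = 2903433 - 1*2122680 = 2903433 - 2122680 = 780753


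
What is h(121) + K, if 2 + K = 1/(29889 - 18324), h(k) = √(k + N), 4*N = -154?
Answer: -23129/11565 + √330/2 ≈ 7.0830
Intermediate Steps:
N = -77/2 (N = (¼)*(-154) = -77/2 ≈ -38.500)
h(k) = √(-77/2 + k) (h(k) = √(k - 77/2) = √(-77/2 + k))
K = -23129/11565 (K = -2 + 1/(29889 - 18324) = -2 + 1/11565 = -23129/11565 ≈ -1.9999)
h(121) + K = √(-154 + 4*121)/2 - 23129/11565 = √(-154 + 484)/2 - 23129/11565 = √330/2 - 23129/11565 = -23129/11565 + √330/2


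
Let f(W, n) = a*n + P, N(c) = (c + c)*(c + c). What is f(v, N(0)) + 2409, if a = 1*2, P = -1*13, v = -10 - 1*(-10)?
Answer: 2396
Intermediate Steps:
v = 0 (v = -10 + 10 = 0)
P = -13
a = 2
N(c) = 4*c**2 (N(c) = (2*c)*(2*c) = 4*c**2)
f(W, n) = -13 + 2*n (f(W, n) = 2*n - 13 = -13 + 2*n)
f(v, N(0)) + 2409 = (-13 + 2*(4*0**2)) + 2409 = (-13 + 2*(4*0)) + 2409 = (-13 + 2*0) + 2409 = (-13 + 0) + 2409 = -13 + 2409 = 2396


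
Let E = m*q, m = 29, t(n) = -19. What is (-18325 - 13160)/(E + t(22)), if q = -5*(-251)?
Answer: -31485/36376 ≈ -0.86554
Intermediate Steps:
q = 1255
E = 36395 (E = 29*1255 = 36395)
(-18325 - 13160)/(E + t(22)) = (-18325 - 13160)/(36395 - 19) = -31485/36376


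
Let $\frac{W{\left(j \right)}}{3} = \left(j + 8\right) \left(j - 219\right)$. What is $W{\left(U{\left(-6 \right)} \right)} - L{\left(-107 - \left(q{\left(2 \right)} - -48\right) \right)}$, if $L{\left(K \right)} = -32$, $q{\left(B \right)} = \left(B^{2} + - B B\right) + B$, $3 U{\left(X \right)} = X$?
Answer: $-3946$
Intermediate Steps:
$U{\left(X \right)} = \frac{X}{3}$
$q{\left(B \right)} = B$ ($q{\left(B \right)} = \left(B^{2} - B^{2}\right) + B = 0 + B = B$)
$W{\left(j \right)} = 3 \left(-219 + j\right) \left(8 + j\right)$ ($W{\left(j \right)} = 3 \left(j + 8\right) \left(j - 219\right) = 3 \left(8 + j\right) \left(-219 + j\right) = 3 \left(-219 + j\right) \left(8 + j\right)$)
$W{\left(U{\left(-6 \right)} \right)} - L{\left(-107 - \left(q{\left(2 \right)} - -48\right) \right)} = \left(-5256 - 633 \cdot \frac{1}{3} \left(-6\right) + 3 \left(\frac{1}{3} \left(-6\right)\right)^{2}\right) - -32 = \left(-5256 - -1266 + 3 \left(-2\right)^{2}\right) + 32 = \left(-5256 + 1266 + 3 \cdot 4\right) + 32 = \left(-5256 + 1266 + 12\right) + 32 = -3978 + 32 = -3946$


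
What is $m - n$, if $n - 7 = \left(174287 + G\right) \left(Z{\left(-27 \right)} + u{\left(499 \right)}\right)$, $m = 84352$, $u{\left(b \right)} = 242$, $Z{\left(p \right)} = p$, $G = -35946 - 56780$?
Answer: $-17451270$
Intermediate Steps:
$G = -92726$ ($G = -35946 - 56780 = -92726$)
$n = 17535622$ ($n = 7 + \left(174287 - 92726\right) \left(-27 + 242\right) = 7 + 81561 \cdot 215 = 7 + 17535615 = 17535622$)
$m - n = 84352 - 17535622 = -17451270$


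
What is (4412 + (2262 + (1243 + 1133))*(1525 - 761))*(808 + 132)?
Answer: 3334973360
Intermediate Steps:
(4412 + (2262 + (1243 + 1133))*(1525 - 761))*(808 + 132) = (4412 + (2262 + 2376)*764)*940 = (4412 + 4638*764)*940 = (4412 + 3543432)*940 = 3547844*940 = 3334973360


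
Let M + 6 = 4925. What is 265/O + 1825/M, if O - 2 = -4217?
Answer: 1277768/4146717 ≈ 0.30814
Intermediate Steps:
O = -4215 (O = 2 - 4217 = -4215)
M = 4919 (M = -6 + 4925 = 4919)
265/O + 1825/M = 265/(-4215) + 1825/4919 = 265*(-1/4215) + 1825*(1/4919) = -53/843 + 1825/4919 = 1277768/4146717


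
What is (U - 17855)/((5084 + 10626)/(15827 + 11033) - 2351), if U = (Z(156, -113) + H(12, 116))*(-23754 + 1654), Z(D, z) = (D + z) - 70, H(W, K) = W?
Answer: -168490094/1262643 ≈ -133.44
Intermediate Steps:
Z(D, z) = -70 + D + z
U = 331500 (U = ((-70 + 156 - 113) + 12)*(-23754 + 1654) = (-27 + 12)*(-22100) = -15*(-22100) = 331500)
(U - 17855)/((5084 + 10626)/(15827 + 11033) - 2351) = (331500 - 17855)/((5084 + 10626)/(15827 + 11033) - 2351) = 313645/(15710/26860 - 2351) = 313645/(15710*(1/26860) - 2351) = 313645/(1571/2686 - 2351) = 313645/(-6313215/2686) = 313645*(-2686/6313215) = -168490094/1262643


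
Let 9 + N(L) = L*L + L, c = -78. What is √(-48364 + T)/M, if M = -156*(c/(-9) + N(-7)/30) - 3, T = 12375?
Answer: -5*I*√35989/7633 ≈ -0.12427*I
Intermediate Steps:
N(L) = -9 + L + L² (N(L) = -9 + (L*L + L) = -9 + (L² + L) = -9 + (L + L²) = -9 + L + L²)
M = -7633/5 (M = -156*(-78/(-9) + (-9 - 7 + (-7)²)/30) - 3 = -156*(-78*(-⅑) + (-9 - 7 + 49)*(1/30)) - 3 = -156*(26/3 + 33*(1/30)) - 3 = -156*(26/3 + 11/10) - 3 = -156*293/30 - 3 = -7618/5 - 3 = -7633/5 ≈ -1526.6)
√(-48364 + T)/M = √(-48364 + 12375)/(-7633/5) = √(-35989)*(-5/7633) = (I*√35989)*(-5/7633) = -5*I*√35989/7633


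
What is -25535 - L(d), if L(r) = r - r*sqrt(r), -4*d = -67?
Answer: -102207/4 + 67*sqrt(67)/8 ≈ -25483.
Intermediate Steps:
d = 67/4 (d = -1/4*(-67) = 67/4 ≈ 16.750)
L(r) = r - r**(3/2)
-25535 - L(d) = -25535 - (67/4 - (67/4)**(3/2)) = -25535 - (67/4 - 67*sqrt(67)/8) = -25535 + (-67/4 + 67*sqrt(67)/8) = -102207/4 + 67*sqrt(67)/8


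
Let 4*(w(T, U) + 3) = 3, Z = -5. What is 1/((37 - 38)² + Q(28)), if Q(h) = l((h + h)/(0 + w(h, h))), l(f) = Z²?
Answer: 1/26 ≈ 0.038462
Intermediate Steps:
w(T, U) = -9/4 (w(T, U) = -3 + (¼)*3 = -3 + ¾ = -9/4)
l(f) = 25 (l(f) = (-5)² = 25)
Q(h) = 25
1/((37 - 38)² + Q(28)) = 1/((37 - 38)² + 25) = 1/((-1)² + 25) = 1/(1 + 25) = 1/26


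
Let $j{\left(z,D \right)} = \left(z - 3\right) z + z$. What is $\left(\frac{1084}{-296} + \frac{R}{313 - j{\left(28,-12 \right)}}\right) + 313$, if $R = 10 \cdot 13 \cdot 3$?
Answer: $\frac{1894181}{6142} \approx 308.4$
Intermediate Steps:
$R = 390$ ($R = 130 \cdot 3 = 390$)
$j{\left(z,D \right)} = z + z \left(-3 + z\right)$ ($j{\left(z,D \right)} = \left(z - 3\right) z + z = \left(-3 + z\right) z + z = z \left(-3 + z\right) + z = z + z \left(-3 + z\right)$)
$\left(\frac{1084}{-296} + \frac{R}{313 - j{\left(28,-12 \right)}}\right) + 313 = \left(\frac{1084}{-296} + \frac{390}{313 - 28 \left(-2 + 28\right)}\right) + 313 = \left(1084 \left(- \frac{1}{296}\right) + \frac{390}{313 - 28 \cdot 26}\right) + 313 = \left(- \frac{271}{74} + \frac{390}{313 - 728}\right) + 313 = \left(- \frac{271}{74} + \frac{390}{-415}\right) + 313 = \left(- \frac{271}{74} + 390 \left(- \frac{1}{415}\right)\right) + 313 = \left(- \frac{271}{74} - \frac{78}{83}\right) + 313 = - \frac{28265}{6142} + 313 = \frac{1894181}{6142}$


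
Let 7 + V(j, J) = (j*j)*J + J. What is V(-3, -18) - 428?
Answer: -615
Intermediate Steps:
V(j, J) = -7 + J + J*j² (V(j, J) = -7 + ((j*j)*J + J) = -7 + (j²*J + J) = -7 + (J*j² + J) = -7 + (J + J*j²) = -7 + J + J*j²)
V(-3, -18) - 428 = (-7 - 18 - 18*(-3)²) - 428 = (-7 - 18 - 18*9) - 428 = (-7 - 18 - 162) - 428 = -187 - 428 = -615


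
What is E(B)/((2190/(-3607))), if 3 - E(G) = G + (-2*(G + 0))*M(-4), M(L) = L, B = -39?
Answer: -212813/365 ≈ -583.05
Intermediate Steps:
E(G) = 3 - 9*G (E(G) = 3 - (G - 2*(G + 0)*(-4)) = 3 - (G - 2*G*(-4)) = 3 - (G + 8*G) = 3 - 9*G)
E(B)/((2190/(-3607))) = (3 - 9*(-39))/((2190/(-3607))) = (3 + 351)/((2190*(-1/3607))) = 354/(-2190/3607) = 354*(-3607/2190) = -212813/365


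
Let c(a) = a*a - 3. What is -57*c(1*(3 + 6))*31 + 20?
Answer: -137806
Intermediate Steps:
c(a) = -3 + a² (c(a) = a² - 3 = -3 + a²)
-57*c(1*(3 + 6))*31 + 20 = -57*(-3 + (1*(3 + 6))²)*31 + 20 = -57*(-3 + (1*9)²)*31 + 20 = -57*(-3 + 9²)*31 + 20 = -57*(-3 + 81)*31 + 20 = -57*78*31 + 20 = -4446*31 + 20 = -137826 + 20 = -137806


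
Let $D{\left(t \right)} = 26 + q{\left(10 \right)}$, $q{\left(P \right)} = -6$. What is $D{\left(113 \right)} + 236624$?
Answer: $236644$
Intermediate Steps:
$D{\left(t \right)} = 20$ ($D{\left(t \right)} = 26 - 6 = 20$)
$D{\left(113 \right)} + 236624 = 20 + 236624 = 236644$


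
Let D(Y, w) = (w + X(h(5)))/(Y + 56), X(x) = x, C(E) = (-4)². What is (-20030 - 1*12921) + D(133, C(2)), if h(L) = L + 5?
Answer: -6227713/189 ≈ -32951.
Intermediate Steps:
h(L) = 5 + L
C(E) = 16
D(Y, w) = (10 + w)/(56 + Y) (D(Y, w) = (w + (5 + 5))/(Y + 56) = (w + 10)/(56 + Y) = (10 + w)/(56 + Y))
(-20030 - 1*12921) + D(133, C(2)) = (-20030 - 1*12921) + (10 + 16)/(56 + 133) = (-20030 - 12921) + 26/189 = -32951 + (1/189)*26 = -32951 + 26/189 = -6227713/189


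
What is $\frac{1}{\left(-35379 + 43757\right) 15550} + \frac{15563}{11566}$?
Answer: $\frac{1013757484633}{753397095700} \approx 1.3456$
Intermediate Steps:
$\frac{1}{\left(-35379 + 43757\right) 15550} + \frac{15563}{11566} = \frac{1}{8378} \cdot \frac{1}{15550} + 15563 \cdot \frac{1}{11566} = \frac{1}{8378} \cdot \frac{1}{15550} + \frac{15563}{11566} = \frac{1}{130277900} + \frac{15563}{11566} = \frac{1013757484633}{753397095700}$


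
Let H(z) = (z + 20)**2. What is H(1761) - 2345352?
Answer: 826609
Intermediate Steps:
H(z) = (20 + z)**2
H(1761) - 2345352 = (20 + 1761)**2 - 2345352 = 1781**2 - 2345352 = 3171961 - 2345352 = 826609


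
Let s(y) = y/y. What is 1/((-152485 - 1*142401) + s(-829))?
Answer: -1/294885 ≈ -3.3912e-6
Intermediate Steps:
s(y) = 1
1/((-152485 - 1*142401) + s(-829)) = 1/((-152485 - 1*142401) + 1) = 1/((-152485 - 142401) + 1) = 1/(-294886 + 1) = 1/(-294885) = -1/294885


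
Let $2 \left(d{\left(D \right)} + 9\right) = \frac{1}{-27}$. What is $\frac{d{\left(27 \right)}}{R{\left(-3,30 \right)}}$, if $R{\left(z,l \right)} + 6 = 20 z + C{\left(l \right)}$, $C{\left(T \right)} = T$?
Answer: $\frac{487}{1944} \approx 0.25051$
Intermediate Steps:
$d{\left(D \right)} = - \frac{487}{54}$ ($d{\left(D \right)} = -9 + \frac{1}{2 \left(-27\right)} = -9 + \frac{1}{2} \left(- \frac{1}{27}\right) = -9 - \frac{1}{54} = - \frac{487}{54}$)
$R{\left(z,l \right)} = -6 + l + 20 z$ ($R{\left(z,l \right)} = -6 + \left(20 z + l\right) = -6 + \left(l + 20 z\right) = -6 + l + 20 z$)
$\frac{d{\left(27 \right)}}{R{\left(-3,30 \right)}} = - \frac{487}{54 \left(-6 + 30 + 20 \left(-3\right)\right)} = - \frac{487}{54 \left(-6 + 30 - 60\right)} = - \frac{487}{54 \left(-36\right)} = \left(- \frac{487}{54}\right) \left(- \frac{1}{36}\right) = \frac{487}{1944}$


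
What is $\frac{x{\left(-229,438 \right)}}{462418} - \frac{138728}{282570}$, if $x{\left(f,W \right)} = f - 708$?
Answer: $- \frac{32207546197}{65332727130} \approx -0.49298$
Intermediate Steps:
$x{\left(f,W \right)} = -708 + f$ ($x{\left(f,W \right)} = f - 708 = -708 + f$)
$\frac{x{\left(-229,438 \right)}}{462418} - \frac{138728}{282570} = \frac{-708 - 229}{462418} - \frac{138728}{282570} = \left(-937\right) \frac{1}{462418} - \frac{69364}{141285} = - \frac{937}{462418} - \frac{69364}{141285} = - \frac{32207546197}{65332727130}$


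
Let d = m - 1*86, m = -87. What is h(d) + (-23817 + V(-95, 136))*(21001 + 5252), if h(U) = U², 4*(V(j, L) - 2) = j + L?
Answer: -2499664691/4 ≈ -6.2492e+8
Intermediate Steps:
V(j, L) = 2 + L/4 + j/4 (V(j, L) = 2 + (j + L)/4 = 2 + (L + j)/4 = 2 + (L/4 + j/4) = 2 + L/4 + j/4)
d = -173 (d = -87 - 1*86 = -87 - 86 = -173)
h(d) + (-23817 + V(-95, 136))*(21001 + 5252) = (-173)² + (-23817 + (2 + (¼)*136 + (¼)*(-95)))*(21001 + 5252) = 29929 + (-23817 + (2 + 34 - 95/4))*26253 = 29929 + (-23817 + 49/4)*26253 = 29929 - 95219/4*26253 = 29929 - 2499784407/4 = -2499664691/4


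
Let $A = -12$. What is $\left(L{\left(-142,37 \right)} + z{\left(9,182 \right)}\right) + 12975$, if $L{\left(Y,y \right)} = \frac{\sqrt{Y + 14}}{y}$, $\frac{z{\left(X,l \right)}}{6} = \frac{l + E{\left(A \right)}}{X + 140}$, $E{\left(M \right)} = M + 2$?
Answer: $\frac{1934307}{149} + \frac{8 i \sqrt{2}}{37} \approx 12982.0 + 0.30578 i$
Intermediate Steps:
$E{\left(M \right)} = 2 + M$
$z{\left(X,l \right)} = \frac{6 \left(-10 + l\right)}{140 + X}$ ($z{\left(X,l \right)} = 6 \frac{l + \left(2 - 12\right)}{X + 140} = 6 \frac{l - 10}{140 + X} = 6 \frac{-10 + l}{140 + X} = \frac{6 \left(-10 + l\right)}{140 + X}$)
$L{\left(Y,y \right)} = \frac{\sqrt{14 + Y}}{y}$
$\left(L{\left(-142,37 \right)} + z{\left(9,182 \right)}\right) + 12975 = \left(\frac{\sqrt{14 - 142}}{37} + \frac{6 \left(-10 + 182\right)}{140 + 9}\right) + 12975 = \left(\frac{\sqrt{-128}}{37} + 6 \cdot \frac{1}{149} \cdot 172\right) + 12975 = \left(\frac{8 i \sqrt{2}}{37} + 6 \cdot \frac{1}{149} \cdot 172\right) + 12975 = \left(\frac{8 i \sqrt{2}}{37} + \frac{1032}{149}\right) + 12975 = \left(\frac{1032}{149} + \frac{8 i \sqrt{2}}{37}\right) + 12975 = \frac{1934307}{149} + \frac{8 i \sqrt{2}}{37}$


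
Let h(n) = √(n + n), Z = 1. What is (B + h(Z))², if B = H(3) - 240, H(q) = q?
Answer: (-237 + √2)² ≈ 55501.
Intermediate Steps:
B = -237 (B = 3 - 240 = -237)
h(n) = √2*√n (h(n) = √(2*n) = √2*√n)
(B + h(Z))² = (-237 + √2*√1)² = (-237 + √2*1)² = (-237 + √2)²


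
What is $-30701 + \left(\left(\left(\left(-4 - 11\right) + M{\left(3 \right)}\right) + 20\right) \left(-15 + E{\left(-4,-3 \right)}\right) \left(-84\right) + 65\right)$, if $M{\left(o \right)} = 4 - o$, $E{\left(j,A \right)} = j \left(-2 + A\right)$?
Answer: $-33156$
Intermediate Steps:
$-30701 + \left(\left(\left(\left(-4 - 11\right) + M{\left(3 \right)}\right) + 20\right) \left(-15 + E{\left(-4,-3 \right)}\right) \left(-84\right) + 65\right) = -30701 + \left(\left(\left(\left(-4 - 11\right) + \left(4 - 3\right)\right) + 20\right) \left(-15 - 4 \left(-2 - 3\right)\right) \left(-84\right) + 65\right) = -30701 + \left(\left(\left(-15 + \left(4 - 3\right)\right) + 20\right) \left(-15 - -20\right) \left(-84\right) + 65\right) = -30701 + \left(\left(\left(-15 + 1\right) + 20\right) \left(-15 + 20\right) \left(-84\right) + 65\right) = -30701 + \left(\left(-14 + 20\right) 5 \left(-84\right) + 65\right) = -30701 + \left(6 \cdot 5 \left(-84\right) + 65\right) = -30701 + \left(30 \left(-84\right) + 65\right) = -30701 + \left(-2520 + 65\right) = -30701 - 2455 = -33156$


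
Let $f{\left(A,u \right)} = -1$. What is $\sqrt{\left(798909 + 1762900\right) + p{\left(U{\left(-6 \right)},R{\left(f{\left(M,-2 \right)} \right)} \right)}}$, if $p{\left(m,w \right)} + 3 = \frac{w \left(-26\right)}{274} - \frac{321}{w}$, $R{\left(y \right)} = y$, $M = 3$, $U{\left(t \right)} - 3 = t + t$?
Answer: $\frac{6 \sqrt{1335793429}}{137} \approx 1600.7$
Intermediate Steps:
$U{\left(t \right)} = 3 + 2 t$ ($U{\left(t \right)} = 3 + \left(t + t\right) = 3 + 2 t$)
$p{\left(m,w \right)} = -3 - \frac{321}{w} - \frac{13 w}{137}$ ($p{\left(m,w \right)} = -3 + \left(\frac{w \left(-26\right)}{274} - \frac{321}{w}\right) = -3 + \left(- 26 w \frac{1}{274} - \frac{321}{w}\right) = -3 - \left(\frac{321}{w} + \frac{13 w}{137}\right) = -3 - \frac{321}{w} - \frac{13 w}{137}$)
$\sqrt{\left(798909 + 1762900\right) + p{\left(U{\left(-6 \right)},R{\left(f{\left(M,-2 \right)} \right)} \right)}} = \sqrt{\left(798909 + 1762900\right) - \left(\frac{398}{137} - 321\right)} = \sqrt{2561809 - - \frac{43579}{137}} = \sqrt{2561809 + \left(-3 + 321 + \frac{13}{137}\right)} = \sqrt{2561809 + \frac{43579}{137}} = \sqrt{\frac{351011412}{137}} = \frac{6 \sqrt{1335793429}}{137}$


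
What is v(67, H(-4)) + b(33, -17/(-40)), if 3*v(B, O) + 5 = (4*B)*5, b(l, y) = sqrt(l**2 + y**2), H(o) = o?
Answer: 445 + sqrt(1742689)/40 ≈ 478.00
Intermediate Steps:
v(B, O) = -5/3 + 20*B/3 (v(B, O) = -5/3 + ((4*B)*5)/3 = -5/3 + (20*B)/3 = -5/3 + 20*B/3)
v(67, H(-4)) + b(33, -17/(-40)) = (-5/3 + (20/3)*67) + sqrt(33**2 + (-17/(-40))**2) = (-5/3 + 1340/3) + sqrt(1089 + (-17*(-1/40))**2) = 445 + sqrt(1089 + (17/40)**2) = 445 + sqrt(1089 + 289/1600) = 445 + sqrt(1742689/1600) = 445 + sqrt(1742689)/40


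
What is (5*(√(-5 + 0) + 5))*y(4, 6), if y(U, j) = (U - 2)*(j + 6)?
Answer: 600 + 120*I*√5 ≈ 600.0 + 268.33*I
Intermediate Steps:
y(U, j) = (-2 + U)*(6 + j)
(5*(√(-5 + 0) + 5))*y(4, 6) = (5*(√(-5 + 0) + 5))*(-12 - 2*6 + 6*4 + 4*6) = (5*(√(-5) + 5))*(-12 - 12 + 24 + 24) = (5*(I*√5 + 5))*24 = (5*(5 + I*√5))*24 = (25 + 5*I*√5)*24 = 600 + 120*I*√5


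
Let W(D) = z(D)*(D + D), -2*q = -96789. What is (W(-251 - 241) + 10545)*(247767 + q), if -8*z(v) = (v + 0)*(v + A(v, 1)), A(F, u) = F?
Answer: 35277744415347/2 ≈ 1.7639e+13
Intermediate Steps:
q = 96789/2 (q = -½*(-96789) = 96789/2 ≈ 48395.)
z(v) = -v²/4 (z(v) = -(v + 0)*(v + v)/8 = -v*2*v/8 = -v²/4)
W(D) = -D³/2 (W(D) = (-D²/4)*(D + D) = (-D²/4)*(2*D) = -D³/2)
(W(-251 - 241) + 10545)*(247767 + q) = (-(-251 - 241)³/2 + 10545)*(247767 + 96789/2) = (-½*(-492)³ + 10545)*(592323/2) = (-½*(-119095488) + 10545)*(592323/2) = (59547744 + 10545)*(592323/2) = 59558289*(592323/2) = 35277744415347/2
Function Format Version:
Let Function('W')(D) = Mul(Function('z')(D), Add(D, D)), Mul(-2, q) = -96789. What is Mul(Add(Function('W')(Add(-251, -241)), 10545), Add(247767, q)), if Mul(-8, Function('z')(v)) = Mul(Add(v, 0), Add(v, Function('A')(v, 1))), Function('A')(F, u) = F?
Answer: Rational(35277744415347, 2) ≈ 1.7639e+13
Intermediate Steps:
q = Rational(96789, 2) (q = Mul(Rational(-1, 2), -96789) = Rational(96789, 2) ≈ 48395.)
Function('z')(v) = Mul(Rational(-1, 4), Pow(v, 2)) (Function('z')(v) = Mul(Rational(-1, 8), Mul(Add(v, 0), Add(v, v))) = Mul(Rational(-1, 8), Mul(v, Mul(2, v))) = Mul(Rational(-1, 8), Mul(2, Pow(v, 2))) = Mul(Rational(-1, 4), Pow(v, 2)))
Function('W')(D) = Mul(Rational(-1, 2), Pow(D, 3)) (Function('W')(D) = Mul(Mul(Rational(-1, 4), Pow(D, 2)), Add(D, D)) = Mul(Mul(Rational(-1, 4), Pow(D, 2)), Mul(2, D)) = Mul(Rational(-1, 2), Pow(D, 3)))
Mul(Add(Function('W')(Add(-251, -241)), 10545), Add(247767, q)) = Mul(Add(Mul(Rational(-1, 2), Pow(Add(-251, -241), 3)), 10545), Add(247767, Rational(96789, 2))) = Mul(Add(Mul(Rational(-1, 2), Pow(-492, 3)), 10545), Rational(592323, 2)) = Mul(Add(Mul(Rational(-1, 2), -119095488), 10545), Rational(592323, 2)) = Mul(Add(59547744, 10545), Rational(592323, 2)) = Mul(59558289, Rational(592323, 2)) = Rational(35277744415347, 2)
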